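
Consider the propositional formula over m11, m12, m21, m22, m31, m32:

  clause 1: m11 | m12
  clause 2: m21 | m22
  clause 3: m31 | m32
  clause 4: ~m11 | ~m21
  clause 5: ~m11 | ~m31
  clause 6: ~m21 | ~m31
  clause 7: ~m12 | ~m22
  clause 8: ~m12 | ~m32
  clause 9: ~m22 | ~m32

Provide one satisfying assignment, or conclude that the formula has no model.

Case m11 = 1:
The clause (~m21) is unit, so m21 = 0.
The clause (m22) is unit, so m22 = 1.
The clause (~m31) is unit, so m31 = 0.
The clause (m32) is unit, so m32 = 1.
Now (~m32) is unsatisfied and unit — conflict.
That branch fails; take m11 = 0 instead.
The clause (m12) is unit, so m12 = 1.
The clause (~m22) is unit, so m22 = 0.
The clause (m21) is unit, so m21 = 1.
The clause (~m31) is unit, so m31 = 0.
The clause (m32) is unit, so m32 = 1.
Now (~m32) is unsatisfied and unit — conflict.
Either choice for m11 ends in contradiction.

UNSATISFIABLE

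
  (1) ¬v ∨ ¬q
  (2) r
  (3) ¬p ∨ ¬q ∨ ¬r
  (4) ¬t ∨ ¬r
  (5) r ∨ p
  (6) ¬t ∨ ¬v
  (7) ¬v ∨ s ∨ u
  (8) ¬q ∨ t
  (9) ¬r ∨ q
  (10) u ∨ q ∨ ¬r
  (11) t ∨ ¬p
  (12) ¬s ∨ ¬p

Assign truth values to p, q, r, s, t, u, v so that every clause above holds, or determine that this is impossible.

UNSATISFIABLE

The clause (r) is unit, so r = True.
The clause (¬t) is unit, so t = False.
The clause (¬q) is unit, so q = False.
But (q) is also a unit clause — contradiction.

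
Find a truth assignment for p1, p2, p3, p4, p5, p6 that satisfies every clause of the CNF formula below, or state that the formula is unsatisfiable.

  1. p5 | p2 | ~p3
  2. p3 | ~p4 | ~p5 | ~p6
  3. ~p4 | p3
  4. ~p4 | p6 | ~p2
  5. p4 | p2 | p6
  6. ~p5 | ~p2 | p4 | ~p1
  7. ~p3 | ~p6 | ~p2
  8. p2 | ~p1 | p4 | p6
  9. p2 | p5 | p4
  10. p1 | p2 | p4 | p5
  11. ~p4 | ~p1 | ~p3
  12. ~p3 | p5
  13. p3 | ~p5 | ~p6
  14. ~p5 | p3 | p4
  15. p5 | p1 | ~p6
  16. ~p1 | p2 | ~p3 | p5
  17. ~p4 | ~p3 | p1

p1=0, p2=0, p3=1, p4=0, p5=1, p6=1

Suppose p4 = 0.
Suppose p2 = 0.
The clause (p6) is unit, so p6 = 1.
The clause (p5) is unit, so p5 = 1.
The clause (p3) is unit, so p3 = 1.
All clauses hold; p1 can take either value.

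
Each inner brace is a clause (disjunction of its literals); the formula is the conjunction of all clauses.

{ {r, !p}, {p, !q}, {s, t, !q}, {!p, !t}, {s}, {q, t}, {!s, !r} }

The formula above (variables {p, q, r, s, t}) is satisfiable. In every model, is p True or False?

Suppose p = true.
The clause (r) is unit, so r = true.
The clause (!t) is unit, so t = false.
The clause (s) is unit, so s = true.
That conflicts with the unit clause (!s).
So every satisfying assignment has p = False.

False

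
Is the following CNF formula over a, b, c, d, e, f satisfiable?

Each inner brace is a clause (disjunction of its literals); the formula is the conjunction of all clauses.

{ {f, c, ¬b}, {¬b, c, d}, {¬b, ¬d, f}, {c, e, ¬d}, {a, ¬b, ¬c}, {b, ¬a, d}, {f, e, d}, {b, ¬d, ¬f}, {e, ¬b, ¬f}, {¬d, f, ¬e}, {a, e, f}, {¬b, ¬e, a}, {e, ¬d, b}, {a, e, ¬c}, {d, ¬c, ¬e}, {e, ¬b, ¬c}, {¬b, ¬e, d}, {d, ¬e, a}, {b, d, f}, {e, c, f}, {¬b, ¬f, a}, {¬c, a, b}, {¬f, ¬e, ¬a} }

Yes, satisfiable

Branch on f: set f = True.
Branch on b: set b = False.
Unit clause (¬d) forces d = False.
Unit clause (¬a) forces a = False.
Unit clause (¬e) forces e = False.
Unit clause (¬c) forces c = False.
This assignment satisfies each clause.
A satisfying assignment: a=False, b=False, c=False, d=False, e=False, f=True.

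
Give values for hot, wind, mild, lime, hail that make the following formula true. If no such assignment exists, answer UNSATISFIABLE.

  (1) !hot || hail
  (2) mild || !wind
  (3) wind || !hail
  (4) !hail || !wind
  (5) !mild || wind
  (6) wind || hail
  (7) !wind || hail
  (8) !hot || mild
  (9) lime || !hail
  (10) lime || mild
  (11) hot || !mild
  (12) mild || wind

UNSATISFIABLE

Case hot = false:
The clause (!mild) is unit, so mild = false.
The clause (!wind) is unit, so wind = false.
That conflicts with the unit clause (wind).
So hot must be the other value — set hot = true.
The clause (hail) is unit, so hail = true.
The clause (wind) is unit, so wind = true.
That conflicts with the unit clause (!wind).
Neither hot = true nor hot = false works.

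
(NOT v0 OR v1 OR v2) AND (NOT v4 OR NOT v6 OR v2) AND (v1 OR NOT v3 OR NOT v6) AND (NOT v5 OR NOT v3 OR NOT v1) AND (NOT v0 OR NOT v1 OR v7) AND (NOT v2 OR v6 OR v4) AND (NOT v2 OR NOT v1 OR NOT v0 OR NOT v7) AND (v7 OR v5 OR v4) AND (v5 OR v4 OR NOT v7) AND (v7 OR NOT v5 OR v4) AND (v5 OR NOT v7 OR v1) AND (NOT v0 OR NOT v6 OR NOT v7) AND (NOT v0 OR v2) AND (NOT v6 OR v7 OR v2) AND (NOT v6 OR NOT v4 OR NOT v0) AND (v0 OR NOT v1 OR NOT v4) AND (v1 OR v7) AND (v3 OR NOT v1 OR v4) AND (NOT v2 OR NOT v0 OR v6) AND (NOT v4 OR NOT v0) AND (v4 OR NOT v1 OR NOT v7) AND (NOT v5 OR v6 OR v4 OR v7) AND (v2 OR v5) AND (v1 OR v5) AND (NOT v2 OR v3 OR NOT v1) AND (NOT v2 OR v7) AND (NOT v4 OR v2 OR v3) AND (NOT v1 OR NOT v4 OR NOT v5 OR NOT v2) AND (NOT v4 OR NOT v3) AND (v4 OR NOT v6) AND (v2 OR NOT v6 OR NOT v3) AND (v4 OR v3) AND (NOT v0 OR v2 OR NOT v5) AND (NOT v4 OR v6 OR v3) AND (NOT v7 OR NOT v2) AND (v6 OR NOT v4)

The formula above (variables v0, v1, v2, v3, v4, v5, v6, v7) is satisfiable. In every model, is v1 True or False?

Suppose v1 = true.
Try v5 = false.
Unit clause (v2) forces v2 = true.
Unit clause (v3) forces v3 = true.
Unit clause (v7) forces v7 = true.
But (NOT v7) is also a unit clause — contradiction.
Undo v5 and try v5 = true.
Unit clause (NOT v3) forces v3 = false.
Unit clause (v4) forces v4 = true.
Unit clause (v0) forces v0 = true.
But (NOT v0) is also a unit clause — contradiction.
Either choice for v5 ends in contradiction.
So every satisfying assignment has v1 = False.

False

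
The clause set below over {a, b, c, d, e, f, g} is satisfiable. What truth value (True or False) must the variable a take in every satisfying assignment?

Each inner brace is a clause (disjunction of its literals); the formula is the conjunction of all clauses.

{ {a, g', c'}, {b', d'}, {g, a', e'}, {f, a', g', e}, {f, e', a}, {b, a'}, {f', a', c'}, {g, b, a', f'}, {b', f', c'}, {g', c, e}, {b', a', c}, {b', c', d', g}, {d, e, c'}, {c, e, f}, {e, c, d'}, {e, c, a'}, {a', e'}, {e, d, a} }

Suppose a = 1.
(b) alone gives b = 1.
(d') alone gives d = 0.
(c) alone gives c = 1.
(f') alone gives f = 0.
(e) alone gives e = 1.
But (e') is also a unit clause — contradiction.
So every satisfying assignment has a = False.

False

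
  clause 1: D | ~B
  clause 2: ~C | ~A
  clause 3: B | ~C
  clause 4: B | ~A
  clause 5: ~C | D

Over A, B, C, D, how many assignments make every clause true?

There are 2^4 = 16 truth assignments over (A, B, C, D).
Split on D. With D = 1, the clauses containing D are satisfied and ~D drops from the rest; 4 of the 2^3 = 8 assignments to the other variables satisfy what remains.
With D = 0, by the same count on the reduced clause set, 1 assignment works.
(One model: A=F, B=F, C=F, D=F.)
Total: 4 + 1 = 5.

5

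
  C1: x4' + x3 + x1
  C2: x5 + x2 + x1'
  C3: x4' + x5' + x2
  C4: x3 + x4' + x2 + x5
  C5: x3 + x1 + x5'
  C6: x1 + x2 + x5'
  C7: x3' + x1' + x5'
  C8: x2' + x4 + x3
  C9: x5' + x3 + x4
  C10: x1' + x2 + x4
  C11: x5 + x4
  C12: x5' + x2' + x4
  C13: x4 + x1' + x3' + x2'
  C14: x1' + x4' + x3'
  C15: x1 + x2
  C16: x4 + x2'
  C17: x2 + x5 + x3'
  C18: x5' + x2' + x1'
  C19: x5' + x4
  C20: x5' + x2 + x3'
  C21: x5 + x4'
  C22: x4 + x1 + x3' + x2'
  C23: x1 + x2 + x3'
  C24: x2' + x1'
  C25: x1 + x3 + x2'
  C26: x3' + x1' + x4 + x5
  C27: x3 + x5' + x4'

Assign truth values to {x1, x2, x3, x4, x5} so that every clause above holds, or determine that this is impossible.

Try x5 = 1.
The clause (x4) is unit, so x4 = 1.
The clause (x2) is unit, so x2 = 1.
The clause (x1') is unit, so x1 = 0.
The clause (x3) is unit, so x3 = 1.
This assignment satisfies each clause.

x1: 0,  x2: 1,  x3: 1,  x4: 1,  x5: 1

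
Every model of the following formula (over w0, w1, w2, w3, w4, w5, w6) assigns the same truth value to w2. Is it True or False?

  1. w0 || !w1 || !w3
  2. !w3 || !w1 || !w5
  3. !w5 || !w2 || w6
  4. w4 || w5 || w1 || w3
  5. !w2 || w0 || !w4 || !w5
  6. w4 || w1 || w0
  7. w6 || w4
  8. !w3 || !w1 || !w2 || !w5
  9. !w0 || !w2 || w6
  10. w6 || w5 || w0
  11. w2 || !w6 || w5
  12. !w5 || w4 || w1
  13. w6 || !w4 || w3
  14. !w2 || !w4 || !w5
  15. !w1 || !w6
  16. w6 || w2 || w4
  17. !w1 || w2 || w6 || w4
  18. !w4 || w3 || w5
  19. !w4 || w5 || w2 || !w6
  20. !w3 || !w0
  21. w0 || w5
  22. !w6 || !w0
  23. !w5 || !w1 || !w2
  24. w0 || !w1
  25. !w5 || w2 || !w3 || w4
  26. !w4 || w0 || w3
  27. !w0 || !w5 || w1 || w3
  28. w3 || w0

Suppose w2 = true.
Case w5 = false:
The clause (w0) is unit, so w0 = true.
The clause (w6) is unit, so w6 = true.
Now (!w6) is unsatisfied and unit — conflict.
That branch fails; take w5 = true instead.
The clause (w6) is unit, so w6 = true.
The clause (!w4) is unit, so w4 = false.
The clause (w1) is unit, so w1 = true.
Now (!w1) is unsatisfied and unit — conflict.
Either choice for w5 ends in contradiction.
So every satisfying assignment has w2 = False.

False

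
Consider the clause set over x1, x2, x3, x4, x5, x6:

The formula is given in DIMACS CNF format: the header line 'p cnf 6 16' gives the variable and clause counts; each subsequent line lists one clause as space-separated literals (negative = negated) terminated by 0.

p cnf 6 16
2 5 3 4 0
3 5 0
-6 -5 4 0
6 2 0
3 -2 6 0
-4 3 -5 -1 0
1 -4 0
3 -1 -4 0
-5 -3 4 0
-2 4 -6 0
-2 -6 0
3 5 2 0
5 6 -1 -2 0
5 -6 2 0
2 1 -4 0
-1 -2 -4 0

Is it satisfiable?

Satisfiable

Try x3 = True.
Try x6 = True.
The clause (¬x2) is unit, so x2 = False.
The clause (x5) is unit, so x5 = True.
The clause (x4) is unit, so x4 = True.
The clause (x1) is unit, so x1 = True.
Every clause now holds.
A satisfying assignment: x1 ↦ True, x2 ↦ False, x3 ↦ True, x4 ↦ True, x5 ↦ True, x6 ↦ True.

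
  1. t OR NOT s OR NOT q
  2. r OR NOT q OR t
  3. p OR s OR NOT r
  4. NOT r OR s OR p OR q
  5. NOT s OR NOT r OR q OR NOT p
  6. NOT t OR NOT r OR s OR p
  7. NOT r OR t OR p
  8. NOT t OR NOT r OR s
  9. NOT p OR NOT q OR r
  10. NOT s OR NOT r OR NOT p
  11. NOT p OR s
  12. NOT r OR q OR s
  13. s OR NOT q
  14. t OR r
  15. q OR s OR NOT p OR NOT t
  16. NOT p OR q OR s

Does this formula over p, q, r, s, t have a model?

Case p = false:
Case s = true:
Case t = true:
Every clause is now satisfied; q, r are unconstrained.
A satisfying assignment: p=false, q=false, r=true, s=true, t=true.

Yes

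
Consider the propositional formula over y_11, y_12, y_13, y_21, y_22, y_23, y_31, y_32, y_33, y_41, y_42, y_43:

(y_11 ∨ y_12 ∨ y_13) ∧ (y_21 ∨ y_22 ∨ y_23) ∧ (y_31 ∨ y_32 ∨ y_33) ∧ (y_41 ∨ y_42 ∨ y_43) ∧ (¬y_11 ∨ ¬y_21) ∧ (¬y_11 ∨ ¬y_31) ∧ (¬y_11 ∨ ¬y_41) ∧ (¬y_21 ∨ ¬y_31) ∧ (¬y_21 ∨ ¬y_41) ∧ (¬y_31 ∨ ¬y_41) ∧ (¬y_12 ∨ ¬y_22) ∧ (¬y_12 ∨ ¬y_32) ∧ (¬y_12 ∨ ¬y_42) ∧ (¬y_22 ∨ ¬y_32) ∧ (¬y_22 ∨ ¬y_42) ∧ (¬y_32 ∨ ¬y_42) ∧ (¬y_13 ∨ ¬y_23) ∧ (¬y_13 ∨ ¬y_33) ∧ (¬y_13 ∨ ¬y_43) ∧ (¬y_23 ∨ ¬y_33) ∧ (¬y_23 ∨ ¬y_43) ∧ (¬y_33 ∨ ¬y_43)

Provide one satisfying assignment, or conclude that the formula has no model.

Branch on y_11: set y_11 = False.
Branch on y_12: set y_12 = True.
From the singleton clause (¬y_22), y_22 = False.
From the singleton clause (¬y_32), y_32 = False.
From the singleton clause (¬y_42), y_42 = False.
Branch on y_21: set y_21 = True.
From the singleton clause (¬y_31), y_31 = False.
From the singleton clause (y_33), y_33 = True.
From the singleton clause (¬y_41), y_41 = False.
From the singleton clause (y_43), y_43 = True.
That conflicts with the unit clause (¬y_43).
So y_21 must be the other value — set y_21 = False.
From the singleton clause (y_23), y_23 = True.
From the singleton clause (¬y_13), y_13 = False.
From the singleton clause (¬y_33), y_33 = False.
From the singleton clause (y_31), y_31 = True.
From the singleton clause (¬y_41), y_41 = False.
From the singleton clause (y_43), y_43 = True.
That conflicts with the unit clause (¬y_43).
Neither y_21 = True nor y_21 = False works.
So y_12 must be the other value — set y_12 = False.
From the singleton clause (y_13), y_13 = True.
From the singleton clause (¬y_23), y_23 = False.
From the singleton clause (¬y_33), y_33 = False.
From the singleton clause (¬y_43), y_43 = False.
Branch on y_21: set y_21 = True.
From the singleton clause (¬y_31), y_31 = False.
From the singleton clause (y_32), y_32 = True.
From the singleton clause (¬y_41), y_41 = False.
From the singleton clause (y_42), y_42 = True.
That conflicts with the unit clause (¬y_42).
So y_21 must be the other value — set y_21 = False.
From the singleton clause (y_22), y_22 = True.
From the singleton clause (¬y_32), y_32 = False.
From the singleton clause (y_31), y_31 = True.
From the singleton clause (¬y_41), y_41 = False.
From the singleton clause (y_42), y_42 = True.
That conflicts with the unit clause (¬y_42).
Neither y_21 = True nor y_21 = False works.
Neither y_12 = True nor y_12 = False works.
So y_11 must be the other value — set y_11 = True.
From the singleton clause (¬y_21), y_21 = False.
From the singleton clause (¬y_31), y_31 = False.
From the singleton clause (¬y_41), y_41 = False.
Branch on y_22: set y_22 = True.
From the singleton clause (¬y_12), y_12 = False.
From the singleton clause (¬y_32), y_32 = False.
From the singleton clause (y_33), y_33 = True.
From the singleton clause (¬y_42), y_42 = False.
From the singleton clause (y_43), y_43 = True.
That conflicts with the unit clause (¬y_43).
So y_22 must be the other value — set y_22 = False.
From the singleton clause (y_23), y_23 = True.
From the singleton clause (¬y_13), y_13 = False.
From the singleton clause (¬y_33), y_33 = False.
From the singleton clause (y_32), y_32 = True.
From the singleton clause (¬y_12), y_12 = False.
From the singleton clause (¬y_42), y_42 = False.
From the singleton clause (y_43), y_43 = True.
That conflicts with the unit clause (¬y_43).
Neither y_22 = True nor y_22 = False works.
Neither y_11 = True nor y_11 = False works.

UNSATISFIABLE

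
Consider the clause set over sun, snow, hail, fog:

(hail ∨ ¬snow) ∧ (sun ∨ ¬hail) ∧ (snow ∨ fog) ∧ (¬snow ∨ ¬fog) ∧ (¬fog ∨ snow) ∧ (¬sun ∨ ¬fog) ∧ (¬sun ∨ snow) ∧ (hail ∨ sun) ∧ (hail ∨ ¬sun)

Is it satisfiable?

Yes

Suppose hail = True.
From the singleton clause (sun), sun = True.
From the singleton clause (¬fog), fog = False.
From the singleton clause (snow), snow = True.
All clauses are satisfied.
A satisfying assignment: sun=True, snow=True, hail=True, fog=False.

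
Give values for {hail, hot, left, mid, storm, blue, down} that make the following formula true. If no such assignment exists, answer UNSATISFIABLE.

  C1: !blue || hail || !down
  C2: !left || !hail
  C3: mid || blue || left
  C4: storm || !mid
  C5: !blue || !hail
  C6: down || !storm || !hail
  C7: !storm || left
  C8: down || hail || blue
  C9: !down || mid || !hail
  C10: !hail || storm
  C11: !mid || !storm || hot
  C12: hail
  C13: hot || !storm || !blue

Unit clause (hail) forces hail = true.
Unit clause (!left) forces left = false.
Unit clause (!blue) forces blue = false.
Unit clause (mid) forces mid = true.
Unit clause (storm) forces storm = true.
Now (!storm) is unsatisfied and unit — conflict.

UNSATISFIABLE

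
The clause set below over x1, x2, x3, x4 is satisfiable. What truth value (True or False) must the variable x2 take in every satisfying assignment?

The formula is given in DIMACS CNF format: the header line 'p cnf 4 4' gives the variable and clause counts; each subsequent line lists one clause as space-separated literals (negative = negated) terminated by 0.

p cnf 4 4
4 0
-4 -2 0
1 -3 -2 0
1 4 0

Suppose x2 = True.
(x4) alone gives x4 = True.
But (¬x4) is also a unit clause — contradiction.
So every satisfying assignment has x2 = False.

False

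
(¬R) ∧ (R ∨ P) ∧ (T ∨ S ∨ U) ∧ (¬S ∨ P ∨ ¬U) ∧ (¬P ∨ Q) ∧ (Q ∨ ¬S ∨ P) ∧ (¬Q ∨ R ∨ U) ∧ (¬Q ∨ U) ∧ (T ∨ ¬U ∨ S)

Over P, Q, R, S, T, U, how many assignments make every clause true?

3

There are 2^6 = 64 truth assignments over (P, Q, R, S, T, U).
Split on Q. With Q = True, the clauses containing Q are satisfied and ¬Q drops from the rest; 3 of the 2^5 = 32 assignments to the other variables satisfy what remains.
With Q = False, by the same count on the reduced clause set, 0 assignments work.
(One model: P=T, Q=T, R=F, S=F, T=T, U=T.)
Total: 3 + 0 = 3.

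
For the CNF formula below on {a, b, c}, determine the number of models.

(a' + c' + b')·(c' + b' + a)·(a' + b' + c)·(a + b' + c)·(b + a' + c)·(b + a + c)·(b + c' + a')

There are 2^3 = 8 truth assignments over (a, b, c).
Split on b. With b = 1, the clauses containing b are satisfied and b' drops from the rest; 0 of the 2^2 = 4 assignments to the other variables satisfy what remains.
With b = 0, by the same count on the reduced clause set, 1 assignment works.
(One model: a=F, b=F, c=T.)
Total: 0 + 1 = 1.

1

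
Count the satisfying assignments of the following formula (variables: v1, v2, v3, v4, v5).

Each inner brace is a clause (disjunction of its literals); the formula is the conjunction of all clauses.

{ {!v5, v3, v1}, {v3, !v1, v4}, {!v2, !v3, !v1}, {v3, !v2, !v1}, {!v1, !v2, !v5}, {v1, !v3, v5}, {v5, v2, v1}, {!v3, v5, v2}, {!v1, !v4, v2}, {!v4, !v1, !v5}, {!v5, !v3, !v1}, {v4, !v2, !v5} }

5

There are 2^5 = 32 truth assignments over (v1, v2, v3, v4, v5).
Split on v4. With v4 = true, the clauses containing v4 are satisfied and !v4 drops from the rest; 3 of the 2^4 = 16 assignments to the other variables satisfy what remains.
With v4 = false, by the same count on the reduced clause set, 2 assignments work.
Total: 3 + 2 = 5.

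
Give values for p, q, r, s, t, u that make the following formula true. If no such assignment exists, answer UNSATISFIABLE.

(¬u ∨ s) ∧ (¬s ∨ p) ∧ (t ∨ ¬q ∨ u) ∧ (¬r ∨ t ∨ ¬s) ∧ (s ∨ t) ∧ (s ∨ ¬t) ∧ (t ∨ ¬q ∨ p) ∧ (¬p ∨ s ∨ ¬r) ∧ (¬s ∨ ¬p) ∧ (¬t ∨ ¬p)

UNSATISFIABLE

Case u = False:
Case s = False:
The clause (t) is unit, so t = True.
Now (¬t) is unsatisfied and unit — conflict.
That branch fails; take s = True instead.
The clause (p) is unit, so p = True.
Now (¬p) is unsatisfied and unit — conflict.
Both values of s lead to a conflict.
That branch fails; take u = True instead.
The clause (s) is unit, so s = True.
The clause (p) is unit, so p = True.
Now (¬p) is unsatisfied and unit — conflict.
Both values of u lead to a conflict.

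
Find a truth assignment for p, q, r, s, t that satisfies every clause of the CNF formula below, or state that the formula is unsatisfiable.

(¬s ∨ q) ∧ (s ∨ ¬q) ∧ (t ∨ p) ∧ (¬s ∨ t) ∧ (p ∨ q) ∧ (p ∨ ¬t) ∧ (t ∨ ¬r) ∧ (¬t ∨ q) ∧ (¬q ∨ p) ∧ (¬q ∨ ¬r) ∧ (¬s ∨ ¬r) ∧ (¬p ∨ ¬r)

Case s = False:
Unit clause (¬q) forces q = False.
Unit clause (p) forces p = True.
Unit clause (¬t) forces t = False.
Unit clause (¬r) forces r = False.
This assignment satisfies each clause.

p=True,  q=False,  r=False,  s=False,  t=False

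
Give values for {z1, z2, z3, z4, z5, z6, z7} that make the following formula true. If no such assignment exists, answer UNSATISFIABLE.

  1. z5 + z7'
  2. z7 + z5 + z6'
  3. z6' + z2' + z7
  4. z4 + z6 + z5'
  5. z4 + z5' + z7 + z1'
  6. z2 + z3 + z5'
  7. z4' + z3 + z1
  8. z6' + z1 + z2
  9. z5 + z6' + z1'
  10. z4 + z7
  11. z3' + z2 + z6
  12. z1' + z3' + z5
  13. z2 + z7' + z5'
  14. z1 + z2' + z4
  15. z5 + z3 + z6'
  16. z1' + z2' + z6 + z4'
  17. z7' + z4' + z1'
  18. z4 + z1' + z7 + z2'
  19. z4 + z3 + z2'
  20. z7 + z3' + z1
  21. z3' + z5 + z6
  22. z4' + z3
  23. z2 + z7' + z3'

Case z5 = 1:
Case z4 = 0:
From the singleton clause (z6), z6 = 1.
From the singleton clause (z7), z7 = 1.
From the singleton clause (z2), z2 = 1.
From the singleton clause (z1), z1 = 1.
From the singleton clause (z3), z3 = 1.
All clauses are satisfied.

z1 ↦ 1,  z2 ↦ 1,  z3 ↦ 1,  z4 ↦ 0,  z5 ↦ 1,  z6 ↦ 1,  z7 ↦ 1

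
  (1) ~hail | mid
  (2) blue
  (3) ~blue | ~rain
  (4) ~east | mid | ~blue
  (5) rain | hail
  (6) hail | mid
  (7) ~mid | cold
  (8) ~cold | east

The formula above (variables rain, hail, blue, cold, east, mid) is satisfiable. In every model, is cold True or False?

Suppose cold = 0.
The clause (blue) is unit, so blue = 1.
The clause (~rain) is unit, so rain = 0.
The clause (hail) is unit, so hail = 1.
The clause (mid) is unit, so mid = 1.
Now (~mid) is unsatisfied and unit — conflict.
So every satisfying assignment has cold = True.

True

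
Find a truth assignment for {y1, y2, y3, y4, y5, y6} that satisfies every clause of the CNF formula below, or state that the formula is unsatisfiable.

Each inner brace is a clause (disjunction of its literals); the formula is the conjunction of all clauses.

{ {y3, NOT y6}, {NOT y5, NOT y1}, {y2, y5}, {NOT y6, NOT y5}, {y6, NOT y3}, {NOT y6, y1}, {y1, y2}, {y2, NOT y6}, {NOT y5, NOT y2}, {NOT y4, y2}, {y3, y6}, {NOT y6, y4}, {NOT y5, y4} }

y1=true, y2=true, y3=true, y4=true, y5=false, y6=true

Try y3 = true.
Unit clause (y6) forces y6 = true.
Unit clause (NOT y5) forces y5 = false.
Unit clause (y2) forces y2 = true.
Unit clause (y1) forces y1 = true.
Unit clause (y4) forces y4 = true.
Every clause now holds.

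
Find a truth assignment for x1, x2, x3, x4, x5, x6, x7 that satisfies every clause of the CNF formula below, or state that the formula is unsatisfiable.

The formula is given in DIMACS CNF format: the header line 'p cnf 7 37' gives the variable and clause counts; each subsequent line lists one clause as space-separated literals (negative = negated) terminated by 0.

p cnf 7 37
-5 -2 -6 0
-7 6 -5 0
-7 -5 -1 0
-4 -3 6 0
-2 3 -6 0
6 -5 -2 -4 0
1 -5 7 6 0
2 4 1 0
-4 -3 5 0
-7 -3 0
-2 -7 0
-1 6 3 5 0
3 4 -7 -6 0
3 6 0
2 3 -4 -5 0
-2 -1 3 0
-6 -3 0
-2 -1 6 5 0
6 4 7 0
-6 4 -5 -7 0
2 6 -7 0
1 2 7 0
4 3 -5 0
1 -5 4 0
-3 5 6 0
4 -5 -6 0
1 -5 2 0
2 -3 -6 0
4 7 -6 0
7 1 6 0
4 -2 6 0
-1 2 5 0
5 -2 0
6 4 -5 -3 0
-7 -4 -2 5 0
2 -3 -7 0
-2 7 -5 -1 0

Suppose x7 = True.
(¬x3) alone gives x3 = False.
(¬x2) alone gives x2 = False.
(x6) alone gives x6 = True.
(x4) alone gives x4 = True.
(¬x5) alone gives x5 = False.
(¬x1) alone gives x1 = False.
All clauses are satisfied.

x1 ↦ False, x2 ↦ False, x3 ↦ False, x4 ↦ True, x5 ↦ False, x6 ↦ True, x7 ↦ True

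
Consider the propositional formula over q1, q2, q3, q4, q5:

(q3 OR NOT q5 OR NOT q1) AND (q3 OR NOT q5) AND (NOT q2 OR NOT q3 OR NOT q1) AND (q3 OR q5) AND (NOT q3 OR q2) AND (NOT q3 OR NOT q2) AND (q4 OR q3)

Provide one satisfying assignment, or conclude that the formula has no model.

UNSATISFIABLE

Try q3 = true.
(q2) alone gives q2 = true.
But (NOT q2) is also a unit clause — contradiction.
Undo q3 and try q3 = false.
(NOT q5) alone gives q5 = false.
But (q5) is also a unit clause — contradiction.
Both values of q3 lead to a conflict.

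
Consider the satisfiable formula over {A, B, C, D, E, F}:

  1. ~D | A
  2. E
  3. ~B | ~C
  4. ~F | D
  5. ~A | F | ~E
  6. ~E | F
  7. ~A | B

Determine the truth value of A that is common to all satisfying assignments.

True

Suppose A = 0.
From the singleton clause (~D), D = 0.
From the singleton clause (E), E = 1.
From the singleton clause (~F), F = 0.
But (F) is also a unit clause — contradiction.
So every satisfying assignment has A = True.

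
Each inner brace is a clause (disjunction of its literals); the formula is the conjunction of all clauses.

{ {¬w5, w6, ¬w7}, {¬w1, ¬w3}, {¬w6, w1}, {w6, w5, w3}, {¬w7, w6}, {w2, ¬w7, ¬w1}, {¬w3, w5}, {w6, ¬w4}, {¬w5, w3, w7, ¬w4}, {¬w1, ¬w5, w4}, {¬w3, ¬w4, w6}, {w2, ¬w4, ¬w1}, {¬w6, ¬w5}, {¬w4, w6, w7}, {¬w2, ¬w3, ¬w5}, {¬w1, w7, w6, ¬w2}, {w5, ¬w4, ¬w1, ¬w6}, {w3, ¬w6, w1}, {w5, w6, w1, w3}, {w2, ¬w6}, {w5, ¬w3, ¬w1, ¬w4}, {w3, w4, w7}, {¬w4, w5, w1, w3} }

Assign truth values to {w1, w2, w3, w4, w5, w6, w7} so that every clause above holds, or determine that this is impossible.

w1 ↦ False; w2 ↦ False; w3 ↦ True; w4 ↦ False; w5 ↦ True; w6 ↦ False; w7 ↦ False

Try w1 = False.
From the singleton clause (¬w6), w6 = False.
From the singleton clause (¬w7), w7 = False.
From the singleton clause (¬w4), w4 = False.
From the singleton clause (w3), w3 = True.
From the singleton clause (w5), w5 = True.
From the singleton clause (¬w2), w2 = False.
All clauses are satisfied.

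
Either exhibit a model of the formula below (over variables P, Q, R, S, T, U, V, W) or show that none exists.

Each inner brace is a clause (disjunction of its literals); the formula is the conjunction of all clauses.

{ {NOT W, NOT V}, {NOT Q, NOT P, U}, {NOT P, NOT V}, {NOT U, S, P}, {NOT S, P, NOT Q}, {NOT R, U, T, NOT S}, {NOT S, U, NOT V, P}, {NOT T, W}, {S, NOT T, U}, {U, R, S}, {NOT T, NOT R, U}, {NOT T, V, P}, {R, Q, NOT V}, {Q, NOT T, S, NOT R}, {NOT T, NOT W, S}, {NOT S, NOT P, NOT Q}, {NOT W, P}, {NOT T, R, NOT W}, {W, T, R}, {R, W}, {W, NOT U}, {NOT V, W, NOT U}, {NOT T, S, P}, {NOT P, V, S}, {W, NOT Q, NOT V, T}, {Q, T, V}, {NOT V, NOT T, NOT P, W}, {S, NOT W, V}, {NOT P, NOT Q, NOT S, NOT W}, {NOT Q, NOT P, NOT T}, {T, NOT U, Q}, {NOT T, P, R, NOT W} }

P: false; Q: false; R: true; S: false; T: false; U: false; V: true; W: false

Case W = false:
The clause (NOT T) is unit, so T = false.
The clause (R) is unit, so R = true.
The clause (NOT U) is unit, so U = false.
The clause (NOT S) is unit, so S = false.
Case Q = false:
The clause (V) is unit, so V = true.
The clause (NOT P) is unit, so P = false.
All clauses are satisfied.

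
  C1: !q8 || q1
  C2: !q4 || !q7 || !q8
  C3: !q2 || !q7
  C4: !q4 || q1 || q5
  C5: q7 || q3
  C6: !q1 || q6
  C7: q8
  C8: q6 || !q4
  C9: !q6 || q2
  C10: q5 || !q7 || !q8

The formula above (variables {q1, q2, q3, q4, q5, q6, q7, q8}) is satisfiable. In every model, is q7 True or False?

Suppose q7 = true.
Unit clause (!q2) forces q2 = false.
Unit clause (q8) forces q8 = true.
Unit clause (q1) forces q1 = true.
Unit clause (!q4) forces q4 = false.
Unit clause (q6) forces q6 = true.
Now (!q6) is unsatisfied and unit — conflict.
So every satisfying assignment has q7 = False.

False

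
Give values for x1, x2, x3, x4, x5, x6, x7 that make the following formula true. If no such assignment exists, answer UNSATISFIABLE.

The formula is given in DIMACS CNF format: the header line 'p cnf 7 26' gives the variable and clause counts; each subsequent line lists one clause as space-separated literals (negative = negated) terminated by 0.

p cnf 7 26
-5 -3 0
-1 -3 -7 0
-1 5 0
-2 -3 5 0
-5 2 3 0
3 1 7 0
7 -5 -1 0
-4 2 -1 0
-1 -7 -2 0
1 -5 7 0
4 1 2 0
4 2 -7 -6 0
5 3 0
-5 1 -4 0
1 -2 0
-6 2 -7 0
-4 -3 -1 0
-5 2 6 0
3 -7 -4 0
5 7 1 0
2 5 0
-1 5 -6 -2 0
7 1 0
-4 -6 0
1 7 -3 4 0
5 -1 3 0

Suppose x5 = False.
Unit clause (¬x1) forces x1 = False.
Unit clause (x3) forces x3 = True.
Unit clause (¬x2) forces x2 = False.
But (x2) is also a unit clause — contradiction.
Undo x5 and try x5 = True.
Unit clause (¬x3) forces x3 = False.
Unit clause (x2) forces x2 = True.
Unit clause (x1) forces x1 = True.
Unit clause (x7) forces x7 = True.
But (¬x7) is also a unit clause — contradiction.
Both values of x5 lead to a conflict.

UNSATISFIABLE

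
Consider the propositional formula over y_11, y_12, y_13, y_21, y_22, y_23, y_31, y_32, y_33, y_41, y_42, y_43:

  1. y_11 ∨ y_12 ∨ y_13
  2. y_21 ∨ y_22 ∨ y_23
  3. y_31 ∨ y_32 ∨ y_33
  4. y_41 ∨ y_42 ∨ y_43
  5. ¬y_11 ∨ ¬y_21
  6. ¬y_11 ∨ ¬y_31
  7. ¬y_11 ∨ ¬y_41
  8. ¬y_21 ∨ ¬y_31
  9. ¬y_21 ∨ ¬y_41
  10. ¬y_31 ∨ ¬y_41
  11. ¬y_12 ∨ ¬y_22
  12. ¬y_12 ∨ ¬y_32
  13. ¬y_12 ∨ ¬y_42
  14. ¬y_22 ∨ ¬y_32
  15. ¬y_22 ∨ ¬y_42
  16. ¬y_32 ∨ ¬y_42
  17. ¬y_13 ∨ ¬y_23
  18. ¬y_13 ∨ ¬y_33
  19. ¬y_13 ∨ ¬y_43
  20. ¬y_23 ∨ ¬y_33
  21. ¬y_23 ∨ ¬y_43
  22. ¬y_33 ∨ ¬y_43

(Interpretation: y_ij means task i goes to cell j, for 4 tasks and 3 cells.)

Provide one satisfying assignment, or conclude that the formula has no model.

Branch on y_11: set y_11 = False.
Branch on y_12: set y_12 = True.
From the singleton clause (¬y_22), y_22 = False.
From the singleton clause (¬y_32), y_32 = False.
From the singleton clause (¬y_42), y_42 = False.
Branch on y_21: set y_21 = True.
From the singleton clause (¬y_31), y_31 = False.
From the singleton clause (y_33), y_33 = True.
From the singleton clause (¬y_41), y_41 = False.
From the singleton clause (y_43), y_43 = True.
That conflicts with the unit clause (¬y_43).
Undo y_21 and try y_21 = False.
From the singleton clause (y_23), y_23 = True.
From the singleton clause (¬y_13), y_13 = False.
From the singleton clause (¬y_33), y_33 = False.
From the singleton clause (y_31), y_31 = True.
From the singleton clause (¬y_41), y_41 = False.
From the singleton clause (y_43), y_43 = True.
That conflicts with the unit clause (¬y_43).
Either choice for y_21 ends in contradiction.
Undo y_12 and try y_12 = False.
From the singleton clause (y_13), y_13 = True.
From the singleton clause (¬y_23), y_23 = False.
From the singleton clause (¬y_33), y_33 = False.
From the singleton clause (¬y_43), y_43 = False.
Branch on y_21: set y_21 = True.
From the singleton clause (¬y_31), y_31 = False.
From the singleton clause (y_32), y_32 = True.
From the singleton clause (¬y_41), y_41 = False.
From the singleton clause (y_42), y_42 = True.
That conflicts with the unit clause (¬y_42).
Undo y_21 and try y_21 = False.
From the singleton clause (y_22), y_22 = True.
From the singleton clause (¬y_32), y_32 = False.
From the singleton clause (y_31), y_31 = True.
From the singleton clause (¬y_41), y_41 = False.
From the singleton clause (y_42), y_42 = True.
That conflicts with the unit clause (¬y_42).
Either choice for y_21 ends in contradiction.
Either choice for y_12 ends in contradiction.
Undo y_11 and try y_11 = True.
From the singleton clause (¬y_21), y_21 = False.
From the singleton clause (¬y_31), y_31 = False.
From the singleton clause (¬y_41), y_41 = False.
Branch on y_22: set y_22 = True.
From the singleton clause (¬y_12), y_12 = False.
From the singleton clause (¬y_32), y_32 = False.
From the singleton clause (y_33), y_33 = True.
From the singleton clause (¬y_42), y_42 = False.
From the singleton clause (y_43), y_43 = True.
That conflicts with the unit clause (¬y_43).
Undo y_22 and try y_22 = False.
From the singleton clause (y_23), y_23 = True.
From the singleton clause (¬y_13), y_13 = False.
From the singleton clause (¬y_33), y_33 = False.
From the singleton clause (y_32), y_32 = True.
From the singleton clause (¬y_12), y_12 = False.
From the singleton clause (¬y_42), y_42 = False.
From the singleton clause (y_43), y_43 = True.
That conflicts with the unit clause (¬y_43).
Either choice for y_22 ends in contradiction.
Either choice for y_11 ends in contradiction.

UNSATISFIABLE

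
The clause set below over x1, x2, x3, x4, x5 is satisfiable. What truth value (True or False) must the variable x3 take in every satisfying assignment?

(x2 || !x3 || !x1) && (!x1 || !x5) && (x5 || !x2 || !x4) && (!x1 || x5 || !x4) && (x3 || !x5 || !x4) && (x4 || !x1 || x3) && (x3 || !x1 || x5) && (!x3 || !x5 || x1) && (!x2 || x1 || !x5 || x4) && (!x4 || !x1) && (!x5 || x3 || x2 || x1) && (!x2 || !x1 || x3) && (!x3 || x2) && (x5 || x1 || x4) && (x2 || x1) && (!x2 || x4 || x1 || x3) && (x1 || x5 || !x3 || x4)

True

Suppose x3 = false.
Suppose x1 = false.
The clause (x2) is unit, so x2 = true.
The clause (x4) is unit, so x4 = true.
The clause (x5) is unit, so x5 = true.
Now (!x5) is unsatisfied and unit — conflict.
Backtrack on x1: now try x1 = true.
The clause (!x5) is unit, so x5 = false.
Now (x5) is unsatisfied and unit — conflict.
Both values of x1 lead to a conflict.
So every satisfying assignment has x3 = True.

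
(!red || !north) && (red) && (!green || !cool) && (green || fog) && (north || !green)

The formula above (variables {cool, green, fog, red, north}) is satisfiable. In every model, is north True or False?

Suppose north = true.
From the singleton clause (!red), red = false.
Now (red) is unsatisfied and unit — conflict.
So every satisfying assignment has north = False.

False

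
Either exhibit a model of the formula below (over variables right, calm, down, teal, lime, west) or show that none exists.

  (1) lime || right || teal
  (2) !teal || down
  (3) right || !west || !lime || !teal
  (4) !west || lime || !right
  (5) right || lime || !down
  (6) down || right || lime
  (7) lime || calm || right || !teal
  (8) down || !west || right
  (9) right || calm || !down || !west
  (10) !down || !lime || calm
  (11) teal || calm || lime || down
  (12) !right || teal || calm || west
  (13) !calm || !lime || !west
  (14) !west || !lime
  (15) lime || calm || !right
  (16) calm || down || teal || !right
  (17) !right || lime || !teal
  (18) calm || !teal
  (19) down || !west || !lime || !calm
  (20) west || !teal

Branch on teal: set teal = false.
Branch on lime: set lime = false.
From the singleton clause (right), right = true.
From the singleton clause (!west), west = false.
From the singleton clause (calm), calm = true.
No clause remains; down is free.

right ↦ true; calm ↦ true; down ↦ false; teal ↦ false; lime ↦ false; west ↦ false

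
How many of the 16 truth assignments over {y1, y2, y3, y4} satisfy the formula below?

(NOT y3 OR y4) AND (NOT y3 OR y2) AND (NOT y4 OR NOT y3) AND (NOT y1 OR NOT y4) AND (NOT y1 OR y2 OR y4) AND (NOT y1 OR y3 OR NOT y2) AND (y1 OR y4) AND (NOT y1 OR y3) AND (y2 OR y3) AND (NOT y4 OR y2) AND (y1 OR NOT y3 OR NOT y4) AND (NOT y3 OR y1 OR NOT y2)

1

There are 2^4 = 16 truth assignments over (y1, y2, y3, y4).
Check each against the 12 clauses (columns in the order y1, y2, y3, y4):
  F F F F  ✗ fails (y1 OR y4)
  F F F T  ✗ fails (y2 OR y3)
  F F T F  ✗ fails (NOT y3 OR y4)
  F F T T  ✗ fails (NOT y3 OR y2)
  F T F F  ✗ fails (y1 OR y4)
  F T F T  ✓ satisfies all
  F T T F  ✗ fails (NOT y3 OR y4)
  F T T T  ✗ fails (NOT y4 OR NOT y3)
  T F F F  ✗ fails (NOT y1 OR y2 OR y4)
  T F F T  ✗ fails (NOT y1 OR NOT y4)
  T F T F  ✗ fails (NOT y3 OR y4)
  T F T T  ✗ fails (NOT y3 OR y2)
  T T F F  ✗ fails (NOT y1 OR y3 OR NOT y2)
  T T F T  ✗ fails (NOT y1 OR NOT y4)
  T T T F  ✗ fails (NOT y3 OR y4)
  T T T T  ✗ fails (NOT y4 OR NOT y3)
1 of the 16 rows is a model.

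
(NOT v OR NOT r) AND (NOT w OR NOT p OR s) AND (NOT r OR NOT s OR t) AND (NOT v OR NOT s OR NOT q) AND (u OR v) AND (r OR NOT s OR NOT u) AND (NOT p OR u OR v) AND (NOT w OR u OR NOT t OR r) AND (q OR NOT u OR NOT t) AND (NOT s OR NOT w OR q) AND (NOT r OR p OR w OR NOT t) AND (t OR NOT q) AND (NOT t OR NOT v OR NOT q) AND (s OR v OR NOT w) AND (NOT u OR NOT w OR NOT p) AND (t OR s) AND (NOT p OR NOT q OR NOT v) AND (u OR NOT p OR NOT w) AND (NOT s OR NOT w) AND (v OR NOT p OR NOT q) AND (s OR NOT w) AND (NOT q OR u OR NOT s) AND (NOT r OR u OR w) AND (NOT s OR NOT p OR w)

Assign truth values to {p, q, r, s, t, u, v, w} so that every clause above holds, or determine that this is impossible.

p: true, q: false, r: false, s: false, t: true, u: false, v: true, w: false

Branch on v: set v = true.
The clause (NOT r) is unit, so r = false.
Branch on s: set s = false.
The clause (t) is unit, so t = true.
The clause (NOT q) is unit, so q = false.
The clause (NOT u) is unit, so u = false.
The clause (NOT w) is unit, so w = false.
All clauses hold; p can take either value.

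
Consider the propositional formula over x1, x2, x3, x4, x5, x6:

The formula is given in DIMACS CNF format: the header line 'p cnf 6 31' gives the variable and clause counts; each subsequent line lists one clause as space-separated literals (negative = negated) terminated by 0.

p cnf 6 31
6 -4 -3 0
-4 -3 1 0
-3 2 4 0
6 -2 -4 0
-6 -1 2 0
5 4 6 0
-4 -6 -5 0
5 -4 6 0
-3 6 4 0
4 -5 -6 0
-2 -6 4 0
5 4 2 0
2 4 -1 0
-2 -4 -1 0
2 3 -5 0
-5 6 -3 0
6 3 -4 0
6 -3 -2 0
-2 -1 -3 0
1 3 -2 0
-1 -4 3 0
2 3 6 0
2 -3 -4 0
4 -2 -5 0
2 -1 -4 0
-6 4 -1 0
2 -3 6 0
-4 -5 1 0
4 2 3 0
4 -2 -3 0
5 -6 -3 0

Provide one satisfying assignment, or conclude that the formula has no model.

Suppose x6 = True.
Suppose x1 = False.
Suppose x4 = True.
The clause (¬x3) is unit, so x3 = False.
The clause (¬x5) is unit, so x5 = False.
The clause (¬x2) is unit, so x2 = False.
All clauses are satisfied.

x1: False,  x2: False,  x3: False,  x4: True,  x5: False,  x6: True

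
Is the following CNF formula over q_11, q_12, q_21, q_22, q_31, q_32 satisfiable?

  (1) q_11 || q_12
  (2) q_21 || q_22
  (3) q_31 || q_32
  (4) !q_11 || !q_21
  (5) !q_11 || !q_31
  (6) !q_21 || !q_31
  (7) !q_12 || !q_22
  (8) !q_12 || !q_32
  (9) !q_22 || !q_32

No

Try q_11 = true.
From the singleton clause (!q_21), q_21 = false.
From the singleton clause (q_22), q_22 = true.
From the singleton clause (!q_31), q_31 = false.
From the singleton clause (q_32), q_32 = true.
That conflicts with the unit clause (!q_32).
That branch fails; take q_11 = false instead.
From the singleton clause (q_12), q_12 = true.
From the singleton clause (!q_22), q_22 = false.
From the singleton clause (q_21), q_21 = true.
From the singleton clause (!q_31), q_31 = false.
From the singleton clause (q_32), q_32 = true.
That conflicts with the unit clause (!q_32).
Either choice for q_11 ends in contradiction.
No assignment satisfies every clause.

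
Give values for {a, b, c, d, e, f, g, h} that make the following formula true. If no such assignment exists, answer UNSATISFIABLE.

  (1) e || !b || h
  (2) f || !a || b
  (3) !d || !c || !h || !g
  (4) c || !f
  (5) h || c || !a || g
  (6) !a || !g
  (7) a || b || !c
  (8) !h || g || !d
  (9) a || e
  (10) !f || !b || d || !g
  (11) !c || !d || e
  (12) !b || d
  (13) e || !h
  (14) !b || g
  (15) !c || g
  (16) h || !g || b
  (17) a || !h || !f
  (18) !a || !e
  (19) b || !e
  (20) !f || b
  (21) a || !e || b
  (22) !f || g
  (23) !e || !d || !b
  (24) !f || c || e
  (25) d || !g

UNSATISFIABLE

Try c = true.
Unit clause (g) forces g = true.
Unit clause (!a) forces a = false.
Unit clause (b) forces b = true.
Unit clause (e) forces e = true.
Unit clause (d) forces d = true.
But (!d) is also a unit clause — contradiction.
Undo c and try c = false.
Unit clause (!f) forces f = false.
Try a = false.
Unit clause (e) forces e = true.
Unit clause (b) forces b = true.
Unit clause (d) forces d = true.
But (!d) is also a unit clause — contradiction.
Undo a and try a = true.
Unit clause (b) forces b = true.
Unit clause (!g) forces g = false.
But (g) is also a unit clause — contradiction.
Both values of a lead to a conflict.
Both values of c lead to a conflict.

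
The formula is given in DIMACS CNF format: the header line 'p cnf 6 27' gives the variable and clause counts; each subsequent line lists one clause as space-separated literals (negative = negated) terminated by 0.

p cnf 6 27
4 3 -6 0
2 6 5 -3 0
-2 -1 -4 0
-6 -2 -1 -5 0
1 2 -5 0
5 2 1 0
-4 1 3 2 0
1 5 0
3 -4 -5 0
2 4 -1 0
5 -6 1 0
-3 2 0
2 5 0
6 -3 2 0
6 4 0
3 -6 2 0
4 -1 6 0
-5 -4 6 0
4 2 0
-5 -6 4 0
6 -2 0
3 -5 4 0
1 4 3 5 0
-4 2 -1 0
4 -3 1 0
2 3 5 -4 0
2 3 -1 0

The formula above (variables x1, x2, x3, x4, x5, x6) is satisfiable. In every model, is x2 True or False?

Suppose x2 = False.
From the singleton clause (¬x3), x3 = False.
From the singleton clause (x5), x5 = True.
From the singleton clause (x1), x1 = True.
But (¬x1) is also a unit clause — contradiction.
So every satisfying assignment has x2 = True.

True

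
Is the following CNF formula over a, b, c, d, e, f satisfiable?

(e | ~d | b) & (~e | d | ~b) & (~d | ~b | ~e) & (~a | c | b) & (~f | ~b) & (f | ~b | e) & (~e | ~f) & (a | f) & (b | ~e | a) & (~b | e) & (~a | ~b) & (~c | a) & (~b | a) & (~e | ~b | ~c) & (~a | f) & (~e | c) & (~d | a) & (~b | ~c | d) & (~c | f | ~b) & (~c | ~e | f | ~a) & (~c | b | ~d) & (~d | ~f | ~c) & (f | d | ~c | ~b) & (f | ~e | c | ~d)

Case f = 1:
The clause (~b) is unit, so b = 0.
The clause (~e) is unit, so e = 0.
The clause (~d) is unit, so d = 0.
Case a = 0:
The clause (~c) is unit, so c = 0.
All clauses are satisfied.
A satisfying assignment: a ↦ 0,  b ↦ 0,  c ↦ 0,  d ↦ 0,  e ↦ 0,  f ↦ 1.

Satisfiable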